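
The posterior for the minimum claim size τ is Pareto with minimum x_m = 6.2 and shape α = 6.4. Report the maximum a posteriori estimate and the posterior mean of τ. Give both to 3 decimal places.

MAP: 6.200. Posterior mean: 7.348.

The Pareto density is strictly decreasing on [x_m, ∞), so the mode is x_m = 6.200.
Mean = α·x_m/(α−1) = 6.4·6.2/5.4 = 7.348.
The mean is pulled above the mode by the posterior's right skew.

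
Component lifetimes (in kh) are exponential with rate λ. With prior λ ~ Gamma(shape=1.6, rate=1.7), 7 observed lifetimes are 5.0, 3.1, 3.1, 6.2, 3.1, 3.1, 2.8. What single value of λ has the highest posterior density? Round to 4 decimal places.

Σ times = 26.4. Posterior: Gamma(shape = 1.6+7 = 8.6, rate = 1.7+26.4 = 28.1).
Mode = (α−1)/β = 7.6/28.1 = 0.2705.
Mean = α/β = 8.6/28.1 = 0.3060.
This is the posterior mode — the MAP estimate.

0.2705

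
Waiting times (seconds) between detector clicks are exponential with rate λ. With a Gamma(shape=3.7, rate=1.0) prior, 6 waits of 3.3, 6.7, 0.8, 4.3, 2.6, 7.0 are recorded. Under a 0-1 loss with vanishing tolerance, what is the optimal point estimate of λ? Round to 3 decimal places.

Σ times = 24.7. Posterior: Gamma(shape = 3.7+6 = 9.7, rate = 1.0+24.7 = 25.7).
Mode = (α−1)/β = 8.7/25.7 = 0.339.
Mean = α/β = 9.7/25.7 = 0.377.
This is the posterior mode — the MAP estimate.

0.339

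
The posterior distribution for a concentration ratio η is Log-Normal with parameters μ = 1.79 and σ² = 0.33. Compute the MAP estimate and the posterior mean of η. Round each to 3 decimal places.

MAP = 4.306; posterior mean = 7.064

Mode = exp(μ − σ²) = exp(1.46) = 4.306.
Mean = exp(μ + σ²/2) = exp(1.955) = 7.064.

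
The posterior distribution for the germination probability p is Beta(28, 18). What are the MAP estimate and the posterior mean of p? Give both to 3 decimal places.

MAP = 0.614, posterior mean = 0.609

Mode = (28−1)/(28+18−2) = 27/44 = 0.614.
Mean = 28/(28+18) = 28/46 = 0.609.
Mode > mean: the posterior has a left tail.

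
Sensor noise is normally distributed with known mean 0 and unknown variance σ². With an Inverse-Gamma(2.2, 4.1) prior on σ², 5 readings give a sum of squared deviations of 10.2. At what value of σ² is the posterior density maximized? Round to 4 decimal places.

Posterior: Inverse-Gamma(shape = 2.2+5/2 = 4.7, scale = 4.1+10.2/2 = 9.2).
Mode = β/(α+1) = 9.2/5.7 = 1.6140.
Mean = β/(α−1) = 9.2/3.7 = 2.4865.
This is the posterior mode — the MAP estimate.

1.6140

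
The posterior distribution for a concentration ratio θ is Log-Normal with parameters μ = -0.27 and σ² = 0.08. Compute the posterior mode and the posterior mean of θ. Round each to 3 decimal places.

Mode = exp(μ − σ²) = exp(-0.35) = 0.705.
Mean = exp(μ + σ²/2) = exp(-0.230) = 0.795.

θ_MAP = 0.705, E[θ|data] = 0.795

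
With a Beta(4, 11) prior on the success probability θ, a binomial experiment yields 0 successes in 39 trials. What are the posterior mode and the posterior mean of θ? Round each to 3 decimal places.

Posterior: Beta(4+0, 11+39) = Beta(4, 50).
Mode = (4−1)/(4+50−2) = 3/52 = 0.058.
Mean = 4/(4+50) = 4/54 = 0.074.

MAP: 0.058. Posterior mean: 0.074.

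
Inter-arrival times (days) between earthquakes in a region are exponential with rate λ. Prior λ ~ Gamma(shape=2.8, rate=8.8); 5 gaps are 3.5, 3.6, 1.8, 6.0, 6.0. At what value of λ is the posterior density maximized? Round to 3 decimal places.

Σ times = 20.9. Posterior: Gamma(shape = 2.8+5 = 7.8, rate = 8.8+20.9 = 29.7).
Mode = (α−1)/β = 6.8/29.7 = 0.229.
Mean = α/β = 7.8/29.7 = 0.263.
This is the posterior mode — the MAP estimate.

0.229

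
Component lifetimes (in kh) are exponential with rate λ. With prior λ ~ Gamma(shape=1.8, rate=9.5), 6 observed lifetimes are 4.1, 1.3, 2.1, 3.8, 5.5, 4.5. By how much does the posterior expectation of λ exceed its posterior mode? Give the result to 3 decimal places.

0.032

Σ times = 21.3. Posterior: Gamma(shape = 1.8+6 = 7.8, rate = 9.5+21.3 = 30.8).
Mode = (α−1)/β = 6.8/30.8 = 0.221.
Mean = α/β = 7.8/30.8 = 0.253.
Difference = 0.253 − 0.221 = 0.032.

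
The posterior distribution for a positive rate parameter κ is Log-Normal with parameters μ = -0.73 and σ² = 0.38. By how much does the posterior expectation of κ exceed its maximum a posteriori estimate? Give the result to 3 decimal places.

Mode = exp(μ − σ²) = exp(-1.11) = 0.330.
Mean = exp(μ + σ²/2) = exp(-0.540) = 0.583.
Difference = 0.583 − 0.330 = 0.253.

0.253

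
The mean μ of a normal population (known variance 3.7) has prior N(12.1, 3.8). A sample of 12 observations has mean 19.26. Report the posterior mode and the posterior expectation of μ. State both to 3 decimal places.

MAP = 18.723, posterior mean = 18.723

Posterior for μ is Normal. Precision-weighted mean: (1/3.8·12.1 + 12/3.7·19.26) / (1/3.8 + 12/3.7) = 18.723.
A Normal posterior is symmetric, so mode = mean.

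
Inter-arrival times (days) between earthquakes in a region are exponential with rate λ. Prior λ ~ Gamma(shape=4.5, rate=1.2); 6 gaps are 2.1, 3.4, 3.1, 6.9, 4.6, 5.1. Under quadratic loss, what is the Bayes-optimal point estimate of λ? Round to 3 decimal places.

0.398

Σ times = 25.2. Posterior: Gamma(shape = 4.5+6 = 10.5, rate = 1.2+25.2 = 26.4).
Mode = (α−1)/β = 9.5/26.4 = 0.360.
Mean = α/β = 10.5/26.4 = 0.398.
Quadratic loss ⇒ the optimal estimator is the posterior mean.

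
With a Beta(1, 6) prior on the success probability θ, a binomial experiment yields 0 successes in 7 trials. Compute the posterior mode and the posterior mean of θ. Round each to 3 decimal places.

Posterior: Beta(1+0, 6+7) = Beta(1, 13).
Since α = 1 ≤ 1 and β > 1, the Beta density is monotone decreasing on [0,1]; the mode is at 0.
Mean = 1/(1+13) = 0.071.

posterior mode = 0.000, posterior mean = 0.071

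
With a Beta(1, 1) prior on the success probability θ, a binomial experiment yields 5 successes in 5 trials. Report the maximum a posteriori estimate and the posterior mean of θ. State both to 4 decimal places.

MAP: 1.0000. Posterior mean: 0.8571.

Posterior: Beta(1+5, 1+0) = Beta(6, 1).
Since β = 1 ≤ 1 and α > 1, the Beta density is monotone increasing on [0,1]; the mode is at 1.
Mean = 6/(6+1) = 0.8571.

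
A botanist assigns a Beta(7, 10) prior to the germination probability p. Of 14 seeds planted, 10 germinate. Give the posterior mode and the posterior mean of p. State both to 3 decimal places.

Posterior: Beta(7+10, 10+4) = Beta(17, 14).
Mode = (17−1)/(17+14−2) = 16/29 = 0.552.
Mean = 17/(17+14) = 17/31 = 0.548.

p_MAP = 0.552, E[p|data] = 0.548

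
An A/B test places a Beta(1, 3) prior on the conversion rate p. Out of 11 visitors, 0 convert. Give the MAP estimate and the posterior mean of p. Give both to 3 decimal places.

p_MAP = 0.000, E[p|data] = 0.067

Posterior: Beta(1+0, 3+11) = Beta(1, 14).
Since α = 1 ≤ 1 and β > 1, the Beta density is monotone decreasing on [0,1]; the mode is at 0.
Mean = 1/(1+14) = 0.067.
Right-skewed posterior ⇒ mode < mean.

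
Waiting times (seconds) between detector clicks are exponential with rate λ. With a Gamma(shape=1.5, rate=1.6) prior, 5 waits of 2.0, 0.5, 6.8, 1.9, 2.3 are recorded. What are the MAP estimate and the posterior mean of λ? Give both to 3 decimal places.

Σ times = 13.5. Posterior: Gamma(shape = 1.5+5 = 6.5, rate = 1.6+13.5 = 15.1).
Mode = (α−1)/β = 5.5/15.1 = 0.364.
Mean = α/β = 6.5/15.1 = 0.430.
Mean > mode: the posterior has a right tail.

λ_MAP = 0.364, E[λ|data] = 0.430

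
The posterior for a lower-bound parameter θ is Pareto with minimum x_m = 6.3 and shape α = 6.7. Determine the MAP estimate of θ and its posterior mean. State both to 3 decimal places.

The Pareto density is strictly decreasing on [x_m, ∞), so the mode is x_m = 6.300.
Mean = α·x_m/(α−1) = 6.7·6.3/5.7 = 7.405.

θ_MAP = 6.300, E[θ|data] = 7.405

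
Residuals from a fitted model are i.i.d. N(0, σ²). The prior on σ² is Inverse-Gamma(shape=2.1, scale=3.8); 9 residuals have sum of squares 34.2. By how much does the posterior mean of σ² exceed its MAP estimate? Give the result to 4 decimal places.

0.9821

Posterior: Inverse-Gamma(shape = 2.1+9/2 = 6.6, scale = 3.8+34.2/2 = 20.9).
Mode = β/(α+1) = 20.9/7.6 = 2.7500.
Mean = β/(α−1) = 20.9/5.6 = 3.7321.
Difference = 3.7321 − 2.7500 = 0.9821.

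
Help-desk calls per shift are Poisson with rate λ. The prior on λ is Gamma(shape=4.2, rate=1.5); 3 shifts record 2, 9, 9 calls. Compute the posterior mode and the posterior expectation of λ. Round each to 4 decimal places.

MAP: 5.1556. Posterior mean: 5.3778.

Σ counts = 20. Posterior: Gamma(shape = 4.2+20 = 24.2, rate = 1.5+3 = 4.5).
Mode = (α−1)/β = 23.2/4.5 = 5.1556.
Mean = α/β = 24.2/4.5 = 5.3778.
The posterior is right-skewed, so the mean exceeds the mode.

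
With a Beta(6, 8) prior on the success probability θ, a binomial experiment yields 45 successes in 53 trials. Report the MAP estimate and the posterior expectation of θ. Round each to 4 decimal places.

MAP: 0.7692. Posterior mean: 0.7612.

Posterior: Beta(6+45, 8+8) = Beta(51, 16).
Mode = (51−1)/(51+16−2) = 50/65 = 0.7692.
Mean = 51/(51+16) = 51/67 = 0.7612.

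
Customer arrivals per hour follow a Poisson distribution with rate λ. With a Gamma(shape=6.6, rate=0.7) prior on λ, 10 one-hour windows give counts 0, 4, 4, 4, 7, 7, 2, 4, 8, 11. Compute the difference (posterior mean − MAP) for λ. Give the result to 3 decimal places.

0.093

Σ counts = 51. Posterior: Gamma(shape = 6.6+51 = 57.6, rate = 0.7+10 = 10.7).
Mode = (α−1)/β = 56.6/10.7 = 5.290.
Mean = α/β = 57.6/10.7 = 5.383.
Difference = 5.383 − 5.290 = 0.093.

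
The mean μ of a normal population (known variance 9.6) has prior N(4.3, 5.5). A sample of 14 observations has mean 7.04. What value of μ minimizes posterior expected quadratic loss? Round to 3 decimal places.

Posterior for μ is Normal. Precision-weighted mean: (1/5.5·4.3 + 14/9.6·7.04) / (1/5.5 + 14/9.6) = 6.736.
A Normal posterior is symmetric, so mode = mean.
Quadratic loss ⇒ the optimal estimator is the posterior mean.

6.736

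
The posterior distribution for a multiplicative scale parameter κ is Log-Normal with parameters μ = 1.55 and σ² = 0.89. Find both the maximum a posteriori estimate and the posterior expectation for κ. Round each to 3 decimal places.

Mode = exp(μ − σ²) = exp(0.66) = 1.935.
Mean = exp(μ + σ²/2) = exp(1.995) = 7.352.
Mean > mode: the posterior has a right tail.

MAP: 1.935. Posterior mean: 7.352.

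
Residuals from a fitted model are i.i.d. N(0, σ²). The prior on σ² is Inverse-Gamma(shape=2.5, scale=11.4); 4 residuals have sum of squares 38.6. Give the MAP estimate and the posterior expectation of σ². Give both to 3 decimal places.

Posterior: Inverse-Gamma(shape = 2.5+4/2 = 4.5, scale = 11.4+38.6/2 = 30.7).
Mode = β/(α+1) = 30.7/5.5 = 5.582.
Mean = β/(α−1) = 30.7/3.5 = 8.771.
Right-skewed posterior ⇒ mode < mean.

MAP estimate = 5.582, posterior expectation = 8.771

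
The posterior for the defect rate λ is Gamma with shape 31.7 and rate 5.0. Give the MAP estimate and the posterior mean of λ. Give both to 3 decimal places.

Mode = (α−1)/β = 30.7/5.0 = 6.140.
Mean = α/β = 31.7/5.0 = 6.340.
Mean > mode: the posterior has a right tail.

MAP = 6.140; posterior mean = 6.340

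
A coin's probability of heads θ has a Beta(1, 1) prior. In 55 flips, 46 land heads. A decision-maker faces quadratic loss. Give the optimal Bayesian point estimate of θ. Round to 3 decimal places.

Posterior: Beta(1+46, 1+9) = Beta(47, 10).
Mode = (47−1)/(47+10−2) = 46/55 = 0.836.
With a flat prior the MAP equals the MLE, 46/55.
Mean = 47/(47+10) = 47/57 = 0.825.
Quadratic loss ⇒ the optimal estimator is the posterior mean.

0.825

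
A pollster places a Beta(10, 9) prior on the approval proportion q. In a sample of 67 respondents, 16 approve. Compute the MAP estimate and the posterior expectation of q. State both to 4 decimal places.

Posterior: Beta(10+16, 9+51) = Beta(26, 60).
Mode = (26−1)/(26+60−2) = 25/84 = 0.2976.
Mean = 26/(26+60) = 26/86 = 0.3023.
The mean is pulled above the mode by the posterior's right skew.

MAP = 0.2976, posterior mean = 0.3023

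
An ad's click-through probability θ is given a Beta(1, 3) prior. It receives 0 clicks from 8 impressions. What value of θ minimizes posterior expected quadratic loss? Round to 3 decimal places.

0.083

Posterior: Beta(1+0, 3+8) = Beta(1, 11).
Since α = 1 ≤ 1 and β > 1, the Beta density is monotone decreasing on [0,1]; the mode is at 0.
Mean = 1/(1+11) = 0.083.
Quadratic loss ⇒ the optimal estimator is the posterior mean.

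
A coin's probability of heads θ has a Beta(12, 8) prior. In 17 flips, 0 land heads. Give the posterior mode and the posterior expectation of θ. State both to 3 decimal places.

θ_MAP = 0.314, E[θ|data] = 0.324

Posterior: Beta(12+0, 8+17) = Beta(12, 25).
Mode = (12−1)/(12+25−2) = 11/35 = 0.314.
Mean = 12/(12+25) = 12/37 = 0.324.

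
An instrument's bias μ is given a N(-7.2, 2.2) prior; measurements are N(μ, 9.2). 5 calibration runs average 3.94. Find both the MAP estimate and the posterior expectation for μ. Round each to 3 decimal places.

μ_MAP = -1.134, E[μ|data] = -1.134

Posterior for μ is Normal. Precision-weighted mean: (1/2.2·-7.2 + 5/9.2·3.94) / (1/2.2 + 5/9.2) = -1.134.
A Normal posterior is symmetric, so mode = mean.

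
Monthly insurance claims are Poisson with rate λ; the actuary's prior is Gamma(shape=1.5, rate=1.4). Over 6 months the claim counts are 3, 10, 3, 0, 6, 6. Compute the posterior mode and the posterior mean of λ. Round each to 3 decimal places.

Σ counts = 28. Posterior: Gamma(shape = 1.5+28 = 29.5, rate = 1.4+6 = 7.4).
Mode = (α−1)/β = 28.5/7.4 = 3.851.
Mean = α/β = 29.5/7.4 = 3.986.

posterior mode = 3.851, posterior mean = 3.986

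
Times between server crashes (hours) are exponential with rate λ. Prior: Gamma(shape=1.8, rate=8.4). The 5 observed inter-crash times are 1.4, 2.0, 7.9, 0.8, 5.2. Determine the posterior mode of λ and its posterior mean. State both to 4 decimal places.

MAP = 0.2257; posterior mean = 0.2646

Σ times = 17.3. Posterior: Gamma(shape = 1.8+5 = 6.8, rate = 8.4+17.3 = 25.7).
Mode = (α−1)/β = 5.8/25.7 = 0.2257.
Mean = α/β = 6.8/25.7 = 0.2646.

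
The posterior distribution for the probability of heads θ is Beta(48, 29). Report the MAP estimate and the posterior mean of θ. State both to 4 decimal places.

Mode = (48−1)/(48+29−2) = 47/75 = 0.6267.
Mean = 48/(48+29) = 48/77 = 0.6234.
Left-skewed posterior ⇒ mean < mode.

MAP: 0.6267. Posterior mean: 0.6234.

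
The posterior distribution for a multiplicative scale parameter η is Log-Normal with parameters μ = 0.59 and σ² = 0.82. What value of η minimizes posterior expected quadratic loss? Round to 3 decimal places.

Mode = exp(μ − σ²) = exp(-0.23) = 0.795.
Mean = exp(μ + σ²/2) = exp(1.000) = 2.718.
Quadratic loss ⇒ the optimal estimator is the posterior mean.

2.718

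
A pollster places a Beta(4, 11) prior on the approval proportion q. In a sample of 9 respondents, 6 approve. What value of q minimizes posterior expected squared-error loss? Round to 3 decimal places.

Posterior: Beta(4+6, 11+3) = Beta(10, 14).
Mode = (10−1)/(10+14−2) = 9/22 = 0.409.
Mean = 10/(10+14) = 10/24 = 0.417.
Squared-error loss ⇒ the optimal estimator is the posterior mean.

0.417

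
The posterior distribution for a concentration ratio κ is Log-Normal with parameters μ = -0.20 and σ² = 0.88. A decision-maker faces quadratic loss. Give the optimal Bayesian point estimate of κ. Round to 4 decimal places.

1.2712

Mode = exp(μ − σ²) = exp(-1.08) = 0.3396.
Mean = exp(μ + σ²/2) = exp(0.240) = 1.2712.
Quadratic loss ⇒ the optimal estimator is the posterior mean.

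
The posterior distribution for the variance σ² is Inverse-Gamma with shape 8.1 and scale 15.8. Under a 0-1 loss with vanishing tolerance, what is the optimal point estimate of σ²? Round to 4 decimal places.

1.7363

Mode = β/(α+1) = 15.8/9.1 = 1.7363.
Mean = β/(α−1) = 15.8/7.1 = 2.2254.
This is the posterior mode — the MAP estimate.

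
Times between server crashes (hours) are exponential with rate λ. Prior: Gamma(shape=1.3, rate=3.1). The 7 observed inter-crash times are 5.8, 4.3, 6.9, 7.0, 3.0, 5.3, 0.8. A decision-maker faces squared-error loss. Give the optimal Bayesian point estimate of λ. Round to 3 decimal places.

0.229

Σ times = 33.1. Posterior: Gamma(shape = 1.3+7 = 8.3, rate = 3.1+33.1 = 36.2).
Mode = (α−1)/β = 7.3/36.2 = 0.202.
Mean = α/β = 8.3/36.2 = 0.229.
Squared-error loss ⇒ the optimal estimator is the posterior mean.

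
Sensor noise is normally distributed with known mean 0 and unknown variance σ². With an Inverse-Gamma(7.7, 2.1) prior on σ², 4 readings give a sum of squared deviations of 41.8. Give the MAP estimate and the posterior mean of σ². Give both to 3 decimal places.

MAP: 2.150. Posterior mean: 2.644.

Posterior: Inverse-Gamma(shape = 7.7+4/2 = 9.7, scale = 2.1+41.8/2 = 23.0).
Mode = β/(α+1) = 23.0/10.7 = 2.150.
Mean = β/(α−1) = 23.0/8.7 = 2.644.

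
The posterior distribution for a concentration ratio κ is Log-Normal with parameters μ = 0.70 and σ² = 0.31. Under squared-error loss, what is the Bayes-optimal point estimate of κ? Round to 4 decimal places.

2.3514

Mode = exp(μ − σ²) = exp(0.39) = 1.4770.
Mean = exp(μ + σ²/2) = exp(0.855) = 2.3514.
Squared-error loss ⇒ the optimal estimator is the posterior mean.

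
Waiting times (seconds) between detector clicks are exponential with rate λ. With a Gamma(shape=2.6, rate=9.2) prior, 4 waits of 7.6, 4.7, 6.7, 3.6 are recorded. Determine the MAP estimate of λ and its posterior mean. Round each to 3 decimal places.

MAP: 0.176. Posterior mean: 0.208.

Σ times = 22.6. Posterior: Gamma(shape = 2.6+4 = 6.6, rate = 9.2+22.6 = 31.8).
Mode = (α−1)/β = 5.6/31.8 = 0.176.
Mean = α/β = 6.6/31.8 = 0.208.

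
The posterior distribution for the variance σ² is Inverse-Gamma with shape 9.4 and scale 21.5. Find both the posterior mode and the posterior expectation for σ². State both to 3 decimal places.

MAP = 2.067, posterior mean = 2.560

Mode = β/(α+1) = 21.5/10.4 = 2.067.
Mean = β/(α−1) = 21.5/8.4 = 2.560.
Mean > mode: the posterior has a right tail.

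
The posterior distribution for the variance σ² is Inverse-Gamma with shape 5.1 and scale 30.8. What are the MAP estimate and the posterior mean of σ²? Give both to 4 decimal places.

Mode = β/(α+1) = 30.8/6.1 = 5.0492.
Mean = β/(α−1) = 30.8/4.1 = 7.5122.
Mean > mode: the posterior has a right tail.

MAP = 5.0492; posterior mean = 7.5122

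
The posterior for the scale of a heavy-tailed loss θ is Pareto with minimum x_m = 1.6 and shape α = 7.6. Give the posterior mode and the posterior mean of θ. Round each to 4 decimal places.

The Pareto density is strictly decreasing on [x_m, ∞), so the mode is x_m = 1.6000.
Mean = α·x_m/(α−1) = 7.6·1.6/6.6 = 1.8424.
Right-skewed posterior ⇒ mode < mean.

posterior mode = 1.6000, posterior mean = 1.8424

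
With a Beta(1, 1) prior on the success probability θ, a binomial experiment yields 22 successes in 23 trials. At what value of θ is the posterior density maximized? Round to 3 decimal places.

Posterior: Beta(1+22, 1+1) = Beta(23, 2).
Mode = (23−1)/(23+2−2) = 22/23 = 0.957.
With a flat prior the MAP equals the MLE, 22/23.
Mean = 23/(23+2) = 23/25 = 0.920.
This is the posterior mode — the MAP estimate.

0.957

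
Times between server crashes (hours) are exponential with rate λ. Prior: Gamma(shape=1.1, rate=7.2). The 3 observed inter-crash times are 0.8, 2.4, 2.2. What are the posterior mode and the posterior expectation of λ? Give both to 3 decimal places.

MAP = 0.246, posterior mean = 0.325

Σ times = 5.4. Posterior: Gamma(shape = 1.1+3 = 4.1, rate = 7.2+5.4 = 12.6).
Mode = (α−1)/β = 3.1/12.6 = 0.246.
Mean = α/β = 4.1/12.6 = 0.325.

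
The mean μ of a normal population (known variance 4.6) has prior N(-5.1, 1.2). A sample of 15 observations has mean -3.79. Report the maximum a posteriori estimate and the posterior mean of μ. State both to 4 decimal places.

maximum a posteriori estimate = -4.0566, posterior mean = -4.0566

Posterior for μ is Normal. Precision-weighted mean: (1/1.2·-5.1 + 15/4.6·-3.79) / (1/1.2 + 15/4.6) = -4.0566.
A Normal posterior is symmetric, so mode = mean.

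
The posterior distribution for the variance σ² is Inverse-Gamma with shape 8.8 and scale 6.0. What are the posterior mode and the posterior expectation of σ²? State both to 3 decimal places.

Mode = β/(α+1) = 6.0/9.8 = 0.612.
Mean = β/(α−1) = 6.0/7.8 = 0.769.
Mean > mode: the posterior has a right tail.

MAP: 0.612. Posterior mean: 0.769.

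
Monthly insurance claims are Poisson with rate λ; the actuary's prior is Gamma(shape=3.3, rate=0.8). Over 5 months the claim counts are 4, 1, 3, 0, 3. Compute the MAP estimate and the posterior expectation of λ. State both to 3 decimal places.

λ_MAP = 2.293, E[λ|data] = 2.466

Σ counts = 11. Posterior: Gamma(shape = 3.3+11 = 14.3, rate = 0.8+5 = 5.8).
Mode = (α−1)/β = 13.3/5.8 = 2.293.
Mean = α/β = 14.3/5.8 = 2.466.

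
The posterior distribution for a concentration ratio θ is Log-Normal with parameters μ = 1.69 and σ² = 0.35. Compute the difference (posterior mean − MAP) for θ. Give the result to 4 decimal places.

Mode = exp(μ − σ²) = exp(1.34) = 3.8190.
Mean = exp(μ + σ²/2) = exp(1.865) = 6.4559.
Difference = 6.4559 − 3.8190 = 2.6369.
Right-skewed posterior ⇒ mode < mean.

2.6369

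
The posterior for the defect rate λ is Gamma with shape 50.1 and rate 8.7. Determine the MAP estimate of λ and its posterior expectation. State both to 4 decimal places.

MAP: 5.6437. Posterior mean: 5.7586.

Mode = (α−1)/β = 49.1/8.7 = 5.6437.
Mean = α/β = 50.1/8.7 = 5.7586.
The posterior is right-skewed, so the mean exceeds the mode.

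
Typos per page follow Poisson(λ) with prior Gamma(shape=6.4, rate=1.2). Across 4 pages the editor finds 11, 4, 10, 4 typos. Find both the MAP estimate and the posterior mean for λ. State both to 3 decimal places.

Σ counts = 29. Posterior: Gamma(shape = 6.4+29 = 35.4, rate = 1.2+4 = 5.2).
Mode = (α−1)/β = 34.4/5.2 = 6.615.
Mean = α/β = 35.4/5.2 = 6.808.

MAP estimate = 6.615, posterior mean = 6.808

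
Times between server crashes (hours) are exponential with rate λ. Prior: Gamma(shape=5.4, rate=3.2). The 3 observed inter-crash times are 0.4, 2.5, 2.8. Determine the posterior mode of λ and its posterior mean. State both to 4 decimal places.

Σ times = 5.7. Posterior: Gamma(shape = 5.4+3 = 8.4, rate = 3.2+5.7 = 8.9).
Mode = (α−1)/β = 7.4/8.9 = 0.8315.
Mean = α/β = 8.4/8.9 = 0.9438.

λ_MAP = 0.8315, E[λ|data] = 0.9438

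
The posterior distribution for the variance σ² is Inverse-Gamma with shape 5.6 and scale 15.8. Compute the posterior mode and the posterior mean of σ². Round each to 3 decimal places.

MAP = 2.394, posterior mean = 3.435

Mode = β/(α+1) = 15.8/6.6 = 2.394.
Mean = β/(α−1) = 15.8/4.6 = 3.435.
Right-skewed posterior ⇒ mode < mean.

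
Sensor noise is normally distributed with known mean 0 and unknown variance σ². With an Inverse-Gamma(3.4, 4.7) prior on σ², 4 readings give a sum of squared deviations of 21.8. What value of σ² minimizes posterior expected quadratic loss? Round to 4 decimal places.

Posterior: Inverse-Gamma(shape = 3.4+4/2 = 5.4, scale = 4.7+21.8/2 = 15.6).
Mode = β/(α+1) = 15.6/6.4 = 2.4375.
Mean = β/(α−1) = 15.6/4.4 = 3.5455.
Quadratic loss ⇒ the optimal estimator is the posterior mean.

3.5455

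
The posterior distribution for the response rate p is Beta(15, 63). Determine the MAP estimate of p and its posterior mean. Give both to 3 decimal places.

MAP: 0.184. Posterior mean: 0.192.

Mode = (15−1)/(15+63−2) = 14/76 = 0.184.
Mean = 15/(15+63) = 15/78 = 0.192.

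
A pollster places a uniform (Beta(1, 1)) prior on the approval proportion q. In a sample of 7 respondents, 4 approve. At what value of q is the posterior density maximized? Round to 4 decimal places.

Posterior: Beta(1+4, 1+3) = Beta(5, 4).
Mode = (5−1)/(5+4−2) = 4/7 = 0.5714.
With a flat prior the MAP equals the MLE, 4/7.
Mean = 5/(5+4) = 5/9 = 0.5556.
This is the posterior mode — the MAP estimate.

0.5714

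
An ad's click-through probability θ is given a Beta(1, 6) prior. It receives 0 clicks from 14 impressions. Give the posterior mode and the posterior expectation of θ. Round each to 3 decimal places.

posterior mode = 0.000, posterior expectation = 0.048

Posterior: Beta(1+0, 6+14) = Beta(1, 20).
Since α = 1 ≤ 1 and β > 1, the Beta density is monotone decreasing on [0,1]; the mode is at 0.
Mean = 1/(1+20) = 0.048.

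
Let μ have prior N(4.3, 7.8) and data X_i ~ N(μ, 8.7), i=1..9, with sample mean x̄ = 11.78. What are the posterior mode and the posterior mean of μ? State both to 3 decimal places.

MAP = 10.955; posterior mean = 10.955

Posterior for μ is Normal. Precision-weighted mean: (1/7.8·4.3 + 9/8.7·11.78) / (1/7.8 + 9/8.7) = 10.955.
A Normal posterior is symmetric, so mode = mean.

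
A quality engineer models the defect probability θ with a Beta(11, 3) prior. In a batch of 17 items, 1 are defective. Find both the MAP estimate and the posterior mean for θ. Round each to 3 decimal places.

MAP estimate = 0.379, posterior mean = 0.387

Posterior: Beta(11+1, 3+16) = Beta(12, 19).
Mode = (12−1)/(12+19−2) = 11/29 = 0.379.
Mean = 12/(12+19) = 12/31 = 0.387.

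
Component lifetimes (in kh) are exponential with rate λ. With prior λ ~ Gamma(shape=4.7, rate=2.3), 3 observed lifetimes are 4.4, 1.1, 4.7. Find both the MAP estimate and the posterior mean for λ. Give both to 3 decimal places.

MAP = 0.536, posterior mean = 0.616

Σ times = 10.2. Posterior: Gamma(shape = 4.7+3 = 7.7, rate = 2.3+10.2 = 12.5).
Mode = (α−1)/β = 6.7/12.5 = 0.536.
Mean = α/β = 7.7/12.5 = 0.616.
The posterior is right-skewed, so the mean exceeds the mode.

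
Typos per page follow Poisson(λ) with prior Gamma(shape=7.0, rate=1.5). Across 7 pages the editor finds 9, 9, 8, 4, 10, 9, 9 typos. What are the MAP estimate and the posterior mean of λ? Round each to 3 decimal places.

Σ counts = 58. Posterior: Gamma(shape = 7.0+58 = 65.0, rate = 1.5+7 = 8.5).
Mode = (α−1)/β = 64.0/8.5 = 7.529.
Mean = α/β = 65.0/8.5 = 7.647.

MAP = 7.529, posterior mean = 7.647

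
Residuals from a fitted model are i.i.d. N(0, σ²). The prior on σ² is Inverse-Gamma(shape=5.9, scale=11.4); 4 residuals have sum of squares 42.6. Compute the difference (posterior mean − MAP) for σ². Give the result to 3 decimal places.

1.065

Posterior: Inverse-Gamma(shape = 5.9+4/2 = 7.9, scale = 11.4+42.6/2 = 32.7).
Mode = β/(α+1) = 32.7/8.9 = 3.674.
Mean = β/(α−1) = 32.7/6.9 = 4.739.
Difference = 4.739 − 3.674 = 1.065.
Right-skewed posterior ⇒ mode < mean.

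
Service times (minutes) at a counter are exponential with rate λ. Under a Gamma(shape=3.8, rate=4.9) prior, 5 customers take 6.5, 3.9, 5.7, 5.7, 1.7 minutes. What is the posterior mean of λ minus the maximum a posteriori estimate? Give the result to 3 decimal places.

Σ times = 23.5. Posterior: Gamma(shape = 3.8+5 = 8.8, rate = 4.9+23.5 = 28.4).
Mode = (α−1)/β = 7.8/28.4 = 0.275.
Mean = α/β = 8.8/28.4 = 0.310.
Difference = 0.310 − 0.275 = 0.035.
Mean > mode: the posterior has a right tail.

0.035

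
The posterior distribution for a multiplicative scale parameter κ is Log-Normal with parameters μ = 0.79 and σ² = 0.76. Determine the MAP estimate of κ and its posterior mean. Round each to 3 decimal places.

MAP = 1.030, posterior mean = 3.222

Mode = exp(μ − σ²) = exp(0.03) = 1.030.
Mean = exp(μ + σ²/2) = exp(1.170) = 3.222.
Right-skewed posterior ⇒ mode < mean.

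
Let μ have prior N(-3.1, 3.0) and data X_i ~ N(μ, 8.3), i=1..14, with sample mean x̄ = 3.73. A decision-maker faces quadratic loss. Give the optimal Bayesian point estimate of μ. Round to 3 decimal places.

Posterior for μ is Normal. Precision-weighted mean: (1/3.0·-3.1 + 14/8.3·3.73) / (1/3.0 + 14/8.3) = 2.603.
A Normal posterior is symmetric, so mode = mean.
Quadratic loss ⇒ the optimal estimator is the posterior mean.

2.603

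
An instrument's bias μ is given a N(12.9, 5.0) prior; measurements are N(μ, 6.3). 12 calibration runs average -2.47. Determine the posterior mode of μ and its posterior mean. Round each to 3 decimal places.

Posterior for μ is Normal. Precision-weighted mean: (1/5.0·12.9 + 12/6.3·-2.47) / (1/5.0 + 12/6.3) = -1.010.
A Normal posterior is symmetric, so mode = mean.

posterior mode = -1.010, posterior mean = -1.010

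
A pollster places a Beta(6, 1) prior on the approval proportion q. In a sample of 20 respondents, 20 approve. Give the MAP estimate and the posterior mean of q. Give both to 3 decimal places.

q_MAP = 1.000, E[q|data] = 0.963

Posterior: Beta(6+20, 1+0) = Beta(26, 1).
Since β = 1 ≤ 1 and α > 1, the Beta density is monotone increasing on [0,1]; the mode is at 1.
Mean = 26/(26+1) = 0.963.
The mean is pulled below the mode by the posterior's left skew.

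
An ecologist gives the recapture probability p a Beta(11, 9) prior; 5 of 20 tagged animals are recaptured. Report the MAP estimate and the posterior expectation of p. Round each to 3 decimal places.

MAP = 0.395, posterior mean = 0.400

Posterior: Beta(11+5, 9+15) = Beta(16, 24).
Mode = (16−1)/(16+24−2) = 15/38 = 0.395.
Mean = 16/(16+24) = 16/40 = 0.400.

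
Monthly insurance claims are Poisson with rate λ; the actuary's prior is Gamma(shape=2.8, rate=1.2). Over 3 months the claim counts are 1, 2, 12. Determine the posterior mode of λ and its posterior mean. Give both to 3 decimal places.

Σ counts = 15. Posterior: Gamma(shape = 2.8+15 = 17.8, rate = 1.2+3 = 4.2).
Mode = (α−1)/β = 16.8/4.2 = 4.000.
Mean = α/β = 17.8/4.2 = 4.238.

λ_MAP = 4.000, E[λ|data] = 4.238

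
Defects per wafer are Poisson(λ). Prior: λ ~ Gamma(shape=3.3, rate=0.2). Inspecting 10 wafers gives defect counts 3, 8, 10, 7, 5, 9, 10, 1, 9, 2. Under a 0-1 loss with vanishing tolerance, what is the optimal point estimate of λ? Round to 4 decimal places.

Σ counts = 64. Posterior: Gamma(shape = 3.3+64 = 67.3, rate = 0.2+10 = 10.2).
Mode = (α−1)/β = 66.3/10.2 = 6.5000.
Mean = α/β = 67.3/10.2 = 6.5980.
This is the posterior mode — the MAP estimate.

6.5000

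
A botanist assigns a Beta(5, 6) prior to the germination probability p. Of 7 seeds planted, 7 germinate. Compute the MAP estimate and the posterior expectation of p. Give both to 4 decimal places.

MAP: 0.6875. Posterior mean: 0.6667.

Posterior: Beta(5+7, 6+0) = Beta(12, 6).
Mode = (12−1)/(12+6−2) = 11/16 = 0.6875.
Mean = 12/(12+6) = 12/18 = 0.6667.
Mode > mean: the posterior has a left tail.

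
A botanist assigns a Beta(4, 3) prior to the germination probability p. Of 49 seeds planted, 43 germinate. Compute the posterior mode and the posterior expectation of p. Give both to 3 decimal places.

MAP = 0.852; posterior mean = 0.839

Posterior: Beta(4+43, 3+6) = Beta(47, 9).
Mode = (47−1)/(47+9−2) = 46/54 = 0.852.
Mean = 47/(47+9) = 47/56 = 0.839.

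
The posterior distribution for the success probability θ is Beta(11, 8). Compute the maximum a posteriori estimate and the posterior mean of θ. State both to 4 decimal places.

Mode = (11−1)/(11+8−2) = 10/17 = 0.5882.
Mean = 11/(11+8) = 11/19 = 0.5789.
Left-skewed posterior ⇒ mean < mode.

MAP = 0.5882; posterior mean = 0.5789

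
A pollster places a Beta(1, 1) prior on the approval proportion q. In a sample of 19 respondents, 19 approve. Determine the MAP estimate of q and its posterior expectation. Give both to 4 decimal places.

q_MAP = 1.0000, E[q|data] = 0.9524

Posterior: Beta(1+19, 1+0) = Beta(20, 1).
Since β = 1 ≤ 1 and α > 1, the Beta density is monotone increasing on [0,1]; the mode is at 1.
Mean = 20/(20+1) = 0.9524.
The mean is pulled below the mode by the posterior's left skew.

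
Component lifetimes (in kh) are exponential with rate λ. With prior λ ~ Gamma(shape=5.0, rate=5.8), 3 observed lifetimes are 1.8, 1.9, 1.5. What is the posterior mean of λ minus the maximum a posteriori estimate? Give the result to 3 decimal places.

Σ times = 5.2. Posterior: Gamma(shape = 5.0+3 = 8.0, rate = 5.8+5.2 = 11.0).
Mode = (α−1)/β = 7.0/11.0 = 0.636.
Mean = α/β = 8.0/11.0 = 0.727.
Difference = 0.727 − 0.636 = 0.091.

0.091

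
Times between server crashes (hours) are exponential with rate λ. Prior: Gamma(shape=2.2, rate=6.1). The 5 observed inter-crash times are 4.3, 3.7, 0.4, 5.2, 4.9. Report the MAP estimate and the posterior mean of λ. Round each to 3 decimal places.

Σ times = 18.5. Posterior: Gamma(shape = 2.2+5 = 7.2, rate = 6.1+18.5 = 24.6).
Mode = (α−1)/β = 6.2/24.6 = 0.252.
Mean = α/β = 7.2/24.6 = 0.293.

λ_MAP = 0.252, E[λ|data] = 0.293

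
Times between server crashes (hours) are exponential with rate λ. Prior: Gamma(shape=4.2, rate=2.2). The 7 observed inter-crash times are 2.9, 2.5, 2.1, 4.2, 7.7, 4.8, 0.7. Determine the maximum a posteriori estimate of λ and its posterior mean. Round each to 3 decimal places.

MAP: 0.376. Posterior mean: 0.413.

Σ times = 24.9. Posterior: Gamma(shape = 4.2+7 = 11.2, rate = 2.2+24.9 = 27.1).
Mode = (α−1)/β = 10.2/27.1 = 0.376.
Mean = α/β = 11.2/27.1 = 0.413.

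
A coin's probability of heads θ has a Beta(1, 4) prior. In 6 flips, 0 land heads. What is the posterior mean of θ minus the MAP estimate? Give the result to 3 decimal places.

Posterior: Beta(1+0, 4+6) = Beta(1, 10).
Since α = 1 ≤ 1 and β > 1, the Beta density is monotone decreasing on [0,1]; the mode is at 0.
Mean = 1/(1+10) = 0.091.
Difference = 0.091 − 0.000 = 0.091.

0.091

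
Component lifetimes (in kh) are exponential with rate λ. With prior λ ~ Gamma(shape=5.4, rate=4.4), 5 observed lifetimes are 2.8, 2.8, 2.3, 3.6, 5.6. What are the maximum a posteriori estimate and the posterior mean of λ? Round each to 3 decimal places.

MAP = 0.437, posterior mean = 0.484

Σ times = 17.1. Posterior: Gamma(shape = 5.4+5 = 10.4, rate = 4.4+17.1 = 21.5).
Mode = (α−1)/β = 9.4/21.5 = 0.437.
Mean = α/β = 10.4/21.5 = 0.484.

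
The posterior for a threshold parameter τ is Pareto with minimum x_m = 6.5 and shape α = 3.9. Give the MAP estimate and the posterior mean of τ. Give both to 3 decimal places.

The Pareto density is strictly decreasing on [x_m, ∞), so the mode is x_m = 6.500.
Mean = α·x_m/(α−1) = 3.9·6.5/2.9 = 8.741.
The posterior is right-skewed, so the mean exceeds the mode.

MAP = 6.500; posterior mean = 8.741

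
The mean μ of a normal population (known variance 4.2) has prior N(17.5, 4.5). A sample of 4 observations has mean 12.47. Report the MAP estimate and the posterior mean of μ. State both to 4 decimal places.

Posterior for μ is Normal. Precision-weighted mean: (1/4.5·17.5 + 4/4.2·12.47) / (1/4.5 + 4/4.2) = 13.4216.
A Normal posterior is symmetric, so mode = mean.

MAP: 13.4216. Posterior mean: 13.4216.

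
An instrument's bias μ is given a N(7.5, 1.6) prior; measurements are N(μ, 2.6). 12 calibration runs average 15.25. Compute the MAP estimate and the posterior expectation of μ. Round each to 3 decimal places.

Posterior for μ is Normal. Precision-weighted mean: (1/1.6·7.5 + 12/2.6·15.25) / (1/1.6 + 12/2.6) = 14.326.
A Normal posterior is symmetric, so mode = mean.

MAP = 14.326; posterior mean = 14.326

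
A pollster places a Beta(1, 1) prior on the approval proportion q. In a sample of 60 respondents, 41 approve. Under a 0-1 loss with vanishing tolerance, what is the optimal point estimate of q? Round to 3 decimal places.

Posterior: Beta(1+41, 1+19) = Beta(42, 20).
Mode = (42−1)/(42+20−2) = 41/60 = 0.683.
With a flat prior the MAP equals the MLE, 41/60.
Mean = 42/(42+20) = 42/62 = 0.677.
This is the posterior mode — the MAP estimate.

0.683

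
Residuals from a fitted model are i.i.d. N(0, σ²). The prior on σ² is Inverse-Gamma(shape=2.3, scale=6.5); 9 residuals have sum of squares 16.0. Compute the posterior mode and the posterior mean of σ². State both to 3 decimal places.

MAP = 1.859; posterior mean = 2.500

Posterior: Inverse-Gamma(shape = 2.3+9/2 = 6.8, scale = 6.5+16.0/2 = 14.5).
Mode = β/(α+1) = 14.5/7.8 = 1.859.
Mean = β/(α−1) = 14.5/5.8 = 2.500.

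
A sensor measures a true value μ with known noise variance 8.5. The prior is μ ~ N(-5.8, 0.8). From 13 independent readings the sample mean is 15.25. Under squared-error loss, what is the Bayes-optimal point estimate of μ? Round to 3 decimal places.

5.783

Posterior for μ is Normal. Precision-weighted mean: (1/0.8·-5.8 + 13/8.5·15.25) / (1/0.8 + 13/8.5) = 5.783.
A Normal posterior is symmetric, so mode = mean.
Squared-error loss ⇒ the optimal estimator is the posterior mean.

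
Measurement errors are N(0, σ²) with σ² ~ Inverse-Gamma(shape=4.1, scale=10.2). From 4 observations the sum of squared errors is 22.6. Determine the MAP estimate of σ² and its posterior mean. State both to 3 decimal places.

σ²_MAP = 3.028, E[σ²|data] = 4.216

Posterior: Inverse-Gamma(shape = 4.1+4/2 = 6.1, scale = 10.2+22.6/2 = 21.5).
Mode = β/(α+1) = 21.5/7.1 = 3.028.
Mean = β/(α−1) = 21.5/5.1 = 4.216.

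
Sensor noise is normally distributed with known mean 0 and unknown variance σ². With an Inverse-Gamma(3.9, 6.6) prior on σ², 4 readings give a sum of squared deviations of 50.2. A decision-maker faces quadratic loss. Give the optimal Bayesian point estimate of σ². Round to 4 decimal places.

Posterior: Inverse-Gamma(shape = 3.9+4/2 = 5.9, scale = 6.6+50.2/2 = 31.7).
Mode = β/(α+1) = 31.7/6.9 = 4.5942.
Mean = β/(α−1) = 31.7/4.9 = 6.4694.
Quadratic loss ⇒ the optimal estimator is the posterior mean.

6.4694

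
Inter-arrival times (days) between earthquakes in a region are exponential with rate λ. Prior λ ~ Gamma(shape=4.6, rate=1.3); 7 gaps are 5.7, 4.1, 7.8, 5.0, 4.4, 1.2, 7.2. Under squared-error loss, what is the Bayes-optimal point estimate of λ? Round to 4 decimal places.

0.3161

Σ times = 35.4. Posterior: Gamma(shape = 4.6+7 = 11.6, rate = 1.3+35.4 = 36.7).
Mode = (α−1)/β = 10.6/36.7 = 0.2888.
Mean = α/β = 11.6/36.7 = 0.3161.
Squared-error loss ⇒ the optimal estimator is the posterior mean.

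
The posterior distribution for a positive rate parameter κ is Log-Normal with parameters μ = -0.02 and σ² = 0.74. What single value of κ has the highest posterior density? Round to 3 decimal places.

0.468

Mode = exp(μ − σ²) = exp(-0.76) = 0.468.
Mean = exp(μ + σ²/2) = exp(0.350) = 1.419.
This is the posterior mode — the MAP estimate.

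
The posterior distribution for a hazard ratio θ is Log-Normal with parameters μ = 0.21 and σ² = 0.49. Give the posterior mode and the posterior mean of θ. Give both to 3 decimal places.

MAP = 0.756; posterior mean = 1.576

Mode = exp(μ − σ²) = exp(-0.28) = 0.756.
Mean = exp(μ + σ²/2) = exp(0.455) = 1.576.
Mean > mode: the posterior has a right tail.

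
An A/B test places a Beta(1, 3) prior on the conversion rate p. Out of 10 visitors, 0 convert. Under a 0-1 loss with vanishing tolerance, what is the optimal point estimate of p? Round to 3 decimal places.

Posterior: Beta(1+0, 3+10) = Beta(1, 13).
Since α = 1 ≤ 1 and β > 1, the Beta density is monotone decreasing on [0,1]; the mode is at 0.
Mean = 1/(1+13) = 0.071.
This is the posterior mode — the MAP estimate.

0.000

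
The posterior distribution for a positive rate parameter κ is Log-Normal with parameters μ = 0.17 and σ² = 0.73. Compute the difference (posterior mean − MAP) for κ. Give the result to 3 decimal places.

1.136

Mode = exp(μ − σ²) = exp(-0.56) = 0.571.
Mean = exp(μ + σ²/2) = exp(0.535) = 1.707.
Difference = 1.707 − 0.571 = 1.136.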